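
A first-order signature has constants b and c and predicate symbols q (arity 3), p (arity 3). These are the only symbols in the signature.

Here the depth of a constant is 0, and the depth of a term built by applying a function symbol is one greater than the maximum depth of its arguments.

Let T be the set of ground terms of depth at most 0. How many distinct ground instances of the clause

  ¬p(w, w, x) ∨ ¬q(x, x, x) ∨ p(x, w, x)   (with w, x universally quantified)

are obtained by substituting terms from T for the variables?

Ground terms of depth ≤ 0:
  With no function symbols every ground term is a constant, so there are exactly 2 ground terms at every depth bound.
  N_0 = 2
  Explicitly: b, c.
So there are 2 ground terms available for substitution.
The body mentions every one of the 2 quantified variables; since ground terms form a free algebra, no two substitutions collapse to the same formula.
Number of ground instances = 2^2 = 4.

4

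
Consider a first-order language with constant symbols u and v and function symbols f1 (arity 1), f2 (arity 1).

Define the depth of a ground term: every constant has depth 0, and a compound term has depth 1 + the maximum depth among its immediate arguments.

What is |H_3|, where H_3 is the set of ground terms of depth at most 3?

30

Let N_k = |{terms of depth ≤ k}|. Then N_0 = 2 and N_k = 2 + N_{k-1} + N_{k-1} for k ≥ 1 (one summand per function symbol, arity giving the exponent).
N_0 = 2
N_1 = 2 + 2 + 2 = 6
N_2 = 2 + 6 + 6 = 14
N_3 = 2 + 14 + 14 = 30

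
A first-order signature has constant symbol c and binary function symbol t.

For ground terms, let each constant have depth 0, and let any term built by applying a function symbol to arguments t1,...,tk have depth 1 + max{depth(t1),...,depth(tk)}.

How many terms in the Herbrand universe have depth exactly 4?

If N_k denotes the number of depth-≤k ground terms, the 1 constant gives N_0 = 1, and each function symbol of arity r contributes N_{k-1}^r new terms at level k: N_k = 1 + N_{k-1}^2.
N_0 = 1
N_1 = 1 + 1^2 = 2
N_2 = 1 + 2^2 = 5
N_3 = 1 + 5^2 = 26
N_4 = 1 + 26^2 = 677
Terms of depth exactly 4: N_4 − N_3 = 677 − 26 = 651.

651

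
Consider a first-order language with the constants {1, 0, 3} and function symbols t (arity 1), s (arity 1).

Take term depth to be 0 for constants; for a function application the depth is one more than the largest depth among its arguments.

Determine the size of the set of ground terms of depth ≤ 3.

Count level by level. With function symbols t/1, s/1, the terms of depth ≤ k are the 3 constants together with each function applied to depth-≤(k−1) tuples, so N_k = 3 + N_{k-1} + N_{k-1}.
N_0 = 3
N_1 = 3 + 3 + 3 = 9
N_2 = 3 + 9 + 9 = 21
N_3 = 3 + 21 + 21 = 45

45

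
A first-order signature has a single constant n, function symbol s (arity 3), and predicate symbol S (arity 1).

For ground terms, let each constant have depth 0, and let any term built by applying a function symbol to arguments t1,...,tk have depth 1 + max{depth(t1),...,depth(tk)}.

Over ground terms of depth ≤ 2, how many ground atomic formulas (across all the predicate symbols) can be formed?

9

First count ground terms of depth ≤ 2.
Let N_k = |{terms of depth ≤ k}|. Then N_0 = 1 and N_k = 1 + N_{k-1}^3 for k ≥ 1 (one summand per function symbol, arity giving the exponent).
N_0 = 1
N_1 = 1 + 1^3 = 2
N_2 = 1 + 2^3 = 9
So |H| = 9.
Each predicate of arity r yields |H|^r ground atoms (one per choice of an r-tuple from H):
  S: 9
Total ground atoms: 9.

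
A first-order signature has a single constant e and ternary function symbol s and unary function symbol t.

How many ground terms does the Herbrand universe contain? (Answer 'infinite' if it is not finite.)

infinite

The signature has at least one function symbol (s, arity 3) and at least one constant (e).
Iterating s gives infinitely many distinct ground terms: e, s(e, e, e), s(s(e, e, e), s(e, e, e), s(e, e, e)), ...
So the Herbrand universe is infinite.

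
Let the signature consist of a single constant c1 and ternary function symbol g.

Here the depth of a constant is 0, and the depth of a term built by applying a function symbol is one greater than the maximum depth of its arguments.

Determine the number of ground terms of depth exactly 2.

7

Let N_k count ground terms of depth at most k. Each non-constant term of depth ≤ k is some function symbol applied to depth-≤(k−1) arguments, giving N_k = 1 + N_{k-1}^3.
N_0 = 1
N_1 = 1 + 1^3 = 2
N_2 = 1 + 2^3 = 9
Terms of depth exactly 2: N_2 − N_1 = 9 − 2 = 7.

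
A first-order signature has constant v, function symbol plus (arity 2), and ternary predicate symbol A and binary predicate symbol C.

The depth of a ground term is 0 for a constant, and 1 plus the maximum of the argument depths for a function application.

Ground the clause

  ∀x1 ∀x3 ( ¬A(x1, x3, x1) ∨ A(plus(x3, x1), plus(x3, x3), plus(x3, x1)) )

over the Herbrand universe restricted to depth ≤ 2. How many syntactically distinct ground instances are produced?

Ground terms of depth ≤ 2:
  Let N_k count ground terms of depth at most k. Each non-constant term of depth ≤ k is some function symbol applied to depth-≤(k−1) arguments, giving N_k = 1 + N_{k-1}^2.
  N_0 = 1
  N_1 = 1 + 1^2 = 2
  N_2 = 1 + 2^2 = 5
So there are 5 ground terms available for substitution.
The clause has 2 distinct variables (x1, x3), each appearing in the body. In the free term algebra distinct substitutions yield syntactically distinct ground instances.
Number of ground instances = 5^2 = 25.

25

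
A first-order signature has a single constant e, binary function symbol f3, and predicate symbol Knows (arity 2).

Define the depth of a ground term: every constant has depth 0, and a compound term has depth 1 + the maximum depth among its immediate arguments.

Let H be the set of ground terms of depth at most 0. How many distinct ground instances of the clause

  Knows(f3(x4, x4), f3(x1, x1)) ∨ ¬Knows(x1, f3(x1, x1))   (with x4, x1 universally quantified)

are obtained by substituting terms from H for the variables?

Ground terms of depth ≤ 0:
  Let N_k = |{terms of depth ≤ k}|. Then N_0 = 1 and N_k = 1 + N_{k-1}^2 for k ≥ 1 (one summand per function symbol, arity giving the exponent).
  N_0 = 1
  Explicitly: e.
So there is exactly 1 ground term available for substitution.
Each of x4, x1 ranges independently over the available ground terms, and distinct assignments produce distinct instances.
Number of ground instances = 1^2 = 1.

1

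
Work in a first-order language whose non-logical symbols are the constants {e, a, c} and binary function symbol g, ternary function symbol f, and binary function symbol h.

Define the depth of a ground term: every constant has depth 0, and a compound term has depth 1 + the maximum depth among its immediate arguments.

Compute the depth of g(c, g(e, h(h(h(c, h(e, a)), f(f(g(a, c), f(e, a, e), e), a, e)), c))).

7

depth(h(e, a)) = 1 + max(0, 0) = 1
depth(h(c, h(e, a))) = 1 + max(0, 1) = 2
depth(g(a, c)) = 1 + max(0, 0) = 1
depth(f(e, a, e)) = 1 + max(0, 0, 0) = 1
depth(f(g(a, c), f(e, a, e), e)) = 1 + max(1, 1, 0) = 2
depth(f(f(g(a, c), f(e, a, e), e), a, e)) = 1 + max(2, 0, 0) = 3
depth(h(h(c, h(e, a)), f(f(g(a, c), f(e, a, e), e), a, e))) = 1 + max(2, 3) = 4
depth(h(h(h(c, h(e, a)), f(f(g(a, c), f(e, a, e), e), a, e)), c)) = 1 + max(4, 0) = 5
depth(g(e, h(h(h(c, h(e, a)), f(f(g(a, c), f(e, a, e), e), a, e)), c))) = 1 + max(0, 5) = 6
depth(g(c, g(e, h(h(h(c, h(e, a)), f(f(g(a, c), f(e, a, e), e), a, e)), c)))) = 1 + max(0, 6) = 7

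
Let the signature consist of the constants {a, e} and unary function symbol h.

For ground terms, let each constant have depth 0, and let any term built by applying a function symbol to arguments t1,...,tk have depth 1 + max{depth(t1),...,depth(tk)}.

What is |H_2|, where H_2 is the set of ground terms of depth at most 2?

Let N_k count ground terms of depth at most k. Each non-constant term of depth ≤ k is some function symbol applied to depth-≤(k−1) arguments, giving N_k = 2 + N_{k-1}.
N_0 = 2
N_1 = 2 + 2 = 4
N_2 = 2 + 4 = 6
Explicitly: a, e, h(a), h(e), h(h(a)), h(h(e)).

6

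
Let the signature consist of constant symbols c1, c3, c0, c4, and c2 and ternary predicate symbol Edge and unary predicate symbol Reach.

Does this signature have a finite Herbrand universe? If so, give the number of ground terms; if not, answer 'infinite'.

There are no function symbols, so every ground term is one of the 5 constants.
The Herbrand universe is {c1, c3, c0, c4, c2}, which is finite with 5 elements.

5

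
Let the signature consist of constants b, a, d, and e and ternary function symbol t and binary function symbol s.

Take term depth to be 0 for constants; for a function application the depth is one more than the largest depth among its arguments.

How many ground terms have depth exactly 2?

Write N_k for the number of ground terms of depth ≤ k. A term of depth ≤ k is either a constant or a function symbol applied to arguments of depth ≤ k−1, so N_k = 4 + N_{k-1}^3 + N_{k-1}^2.
N_0 = 4
N_1 = 4 + 4^3 + 4^2 = 84
N_2 = 4 + 84^3 + 84^2 = 599764
Terms of depth exactly 2: N_2 − N_1 = 599764 − 84 = 599680.

599680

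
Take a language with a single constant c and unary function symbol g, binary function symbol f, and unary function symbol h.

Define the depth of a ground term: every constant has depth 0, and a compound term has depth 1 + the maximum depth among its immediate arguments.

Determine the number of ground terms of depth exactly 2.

Let N_k = |{terms of depth ≤ k}|. Then N_0 = 1 and N_k = 1 + N_{k-1} + N_{k-1}^2 + N_{k-1} for k ≥ 1 (one summand per function symbol, arity giving the exponent).
N_0 = 1
N_1 = 1 + 1 + 1^2 + 1 = 4
N_2 = 1 + 4 + 4^2 + 4 = 25
Terms of depth exactly 2: N_2 − N_1 = 25 − 4 = 21.

21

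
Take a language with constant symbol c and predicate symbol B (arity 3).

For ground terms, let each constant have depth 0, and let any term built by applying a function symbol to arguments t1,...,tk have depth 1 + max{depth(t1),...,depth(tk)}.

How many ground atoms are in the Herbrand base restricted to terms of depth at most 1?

First count ground terms of depth ≤ 1.
With no function symbols every ground term is a constant, so there is exactly 1 ground term at every depth bound.
N_0 = 1
N_1 = 1
So |H| = 1.
Each predicate of arity r yields |H|^r ground atoms (one per choice of an r-tuple from H):
  B: 1^3 = 1
Total ground atoms: 1.

1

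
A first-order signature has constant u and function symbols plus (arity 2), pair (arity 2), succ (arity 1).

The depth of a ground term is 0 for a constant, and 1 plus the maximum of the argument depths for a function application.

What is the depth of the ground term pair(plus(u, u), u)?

2

depth(plus(u, u)) = 1 + max(0, 0) = 1
depth(pair(plus(u, u), u)) = 1 + max(1, 0) = 2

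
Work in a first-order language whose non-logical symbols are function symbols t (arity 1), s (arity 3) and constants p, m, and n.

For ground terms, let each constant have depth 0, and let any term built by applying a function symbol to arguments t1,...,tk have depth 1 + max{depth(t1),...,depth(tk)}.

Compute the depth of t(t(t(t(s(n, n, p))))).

depth(s(n, n, p)) = 1 + max(0, 0, 0) = 1
depth(t(s(n, n, p))) = 1 + depth(s(n, n, p)) = 1 + 1 = 2
depth(t(t(s(n, n, p)))) = 1 + depth(t(s(n, n, p))) = 1 + 2 = 3
depth(t(t(t(s(n, n, p))))) = 1 + depth(t(t(s(n, n, p)))) = 1 + 3 = 4
depth(t(t(t(t(s(n, n, p)))))) = 1 + depth(t(t(t(s(n, n, p))))) = 1 + 4 = 5

5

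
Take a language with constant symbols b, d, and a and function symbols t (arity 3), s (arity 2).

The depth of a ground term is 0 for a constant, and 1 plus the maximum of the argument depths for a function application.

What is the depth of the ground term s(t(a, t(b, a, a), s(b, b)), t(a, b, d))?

depth(t(b, a, a)) = 1 + max(0, 0, 0) = 1
depth(s(b, b)) = 1 + max(0, 0) = 1
depth(t(a, t(b, a, a), s(b, b))) = 1 + max(0, 1, 1) = 2
depth(t(a, b, d)) = 1 + max(0, 0, 0) = 1
depth(s(t(a, t(b, a, a), s(b, b)), t(a, b, d))) = 1 + max(2, 1) = 3

3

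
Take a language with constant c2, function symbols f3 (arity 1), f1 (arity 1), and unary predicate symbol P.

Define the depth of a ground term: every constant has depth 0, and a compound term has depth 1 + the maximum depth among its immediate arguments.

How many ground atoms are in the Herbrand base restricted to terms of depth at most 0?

First count ground terms of depth ≤ 0.
Let N_k count ground terms of depth at most k. Each non-constant term of depth ≤ k is some function symbol applied to depth-≤(k−1) arguments, giving N_k = 1 + N_{k-1} + N_{k-1}.
N_0 = 1
Explicitly: c2.
So |H| = 1.
A ground atom is a predicate applied to a tuple of terms from H, so the count is the sum over predicates of |H|^arity:
  P: 1
Total ground atoms: 1.

1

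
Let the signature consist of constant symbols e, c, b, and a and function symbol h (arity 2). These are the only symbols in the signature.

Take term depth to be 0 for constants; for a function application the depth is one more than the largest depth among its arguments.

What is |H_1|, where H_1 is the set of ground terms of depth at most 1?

Write N_k for the number of ground terms of depth ≤ k. A term of depth ≤ k is either a constant or a function symbol applied to arguments of depth ≤ k−1, so N_k = 4 + N_{k-1}^2.
N_0 = 4
N_1 = 4 + 4^2 = 20

20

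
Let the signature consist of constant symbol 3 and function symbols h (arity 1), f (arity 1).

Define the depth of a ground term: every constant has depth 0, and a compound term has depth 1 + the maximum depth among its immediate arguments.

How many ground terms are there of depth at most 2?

Let N_k = |{terms of depth ≤ k}|. Then N_0 = 1 and N_k = 1 + N_{k-1} + N_{k-1} for k ≥ 1 (one summand per function symbol, arity giving the exponent).
N_0 = 1
N_1 = 1 + 1 + 1 = 3
N_2 = 1 + 3 + 3 = 7
Explicitly: 3, h(3), h(h(3)), h(f(3)), f(3), f(h(3)), f(f(3)).

7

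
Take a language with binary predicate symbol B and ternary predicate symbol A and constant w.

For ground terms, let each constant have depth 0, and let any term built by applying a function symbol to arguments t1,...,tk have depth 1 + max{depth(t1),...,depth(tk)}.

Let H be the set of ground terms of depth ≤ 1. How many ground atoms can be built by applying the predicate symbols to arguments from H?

2

First count ground terms of depth ≤ 1.
With no function symbols every ground term is a constant, so there is exactly 1 ground term at every depth bound.
N_0 = 1
N_1 = 1
Explicitly: w.
So |H| = 1.
Each predicate of arity r yields |H|^r ground atoms (one per choice of an r-tuple from H):
  B: 1^2 = 1;  A: 1^3 = 1
Total ground atoms: 1 + 1 = 2.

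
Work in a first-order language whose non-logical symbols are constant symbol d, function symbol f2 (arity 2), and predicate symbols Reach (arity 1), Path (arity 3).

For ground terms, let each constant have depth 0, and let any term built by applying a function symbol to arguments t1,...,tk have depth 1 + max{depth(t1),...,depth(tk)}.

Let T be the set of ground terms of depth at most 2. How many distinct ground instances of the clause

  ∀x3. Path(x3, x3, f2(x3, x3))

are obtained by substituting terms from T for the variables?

Ground terms of depth ≤ 2:
  Let N_k count ground terms of depth at most k. Each non-constant term of depth ≤ k is some function symbol applied to depth-≤(k−1) arguments, giving N_k = 1 + N_{k-1}^2.
  N_0 = 1
  N_1 = 1 + 1^2 = 2
  N_2 = 1 + 2^2 = 5
So there are 5 ground terms available for substitution.
The clause has 1 distinct variable (x3), which appears in the body. In the free term algebra distinct substitutions yield syntactically distinct ground instances.
Number of ground instances = 5.

5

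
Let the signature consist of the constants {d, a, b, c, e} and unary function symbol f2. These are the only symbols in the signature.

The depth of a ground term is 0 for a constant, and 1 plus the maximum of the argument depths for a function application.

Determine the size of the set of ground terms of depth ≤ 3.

Count level by level. With function symbols f2/1, the terms of depth ≤ k are the 5 constants together with each function applied to depth-≤(k−1) tuples, so N_k = 5 + N_{k-1}.
N_0 = 5
N_1 = 5 + 5 = 10
N_2 = 5 + 10 = 15
N_3 = 5 + 15 = 20

20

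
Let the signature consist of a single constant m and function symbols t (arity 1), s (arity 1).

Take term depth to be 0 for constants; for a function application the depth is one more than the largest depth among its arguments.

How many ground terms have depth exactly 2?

Let N_k = |{terms of depth ≤ k}|. Then N_0 = 1 and N_k = 1 + N_{k-1} + N_{k-1} for k ≥ 1 (one summand per function symbol, arity giving the exponent).
N_0 = 1
N_1 = 1 + 1 + 1 = 3
N_2 = 1 + 3 + 3 = 7
Terms of depth exactly 2: N_2 − N_1 = 7 − 3 = 4.

4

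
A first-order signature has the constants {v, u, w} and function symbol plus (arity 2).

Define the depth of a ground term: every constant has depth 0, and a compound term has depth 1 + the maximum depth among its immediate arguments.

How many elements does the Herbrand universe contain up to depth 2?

147

Write N_k for the number of ground terms of depth ≤ k. A term of depth ≤ k is either a constant or a function symbol applied to arguments of depth ≤ k−1, so N_k = 3 + N_{k-1}^2.
N_0 = 3
N_1 = 3 + 3^2 = 12
N_2 = 3 + 12^2 = 147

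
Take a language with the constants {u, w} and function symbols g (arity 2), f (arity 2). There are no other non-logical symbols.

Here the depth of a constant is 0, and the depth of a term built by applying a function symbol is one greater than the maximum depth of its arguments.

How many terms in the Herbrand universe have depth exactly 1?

8

If N_k denotes the number of depth-≤k ground terms, the 2 constants give N_0 = 2, and each function symbol of arity r contributes N_{k-1}^r new terms at level k: N_k = 2 + N_{k-1}^2 + N_{k-1}^2.
N_0 = 2
N_1 = 2 + 2^2 + 2^2 = 10
Terms of depth exactly 1: N_1 − N_0 = 10 − 2 = 8.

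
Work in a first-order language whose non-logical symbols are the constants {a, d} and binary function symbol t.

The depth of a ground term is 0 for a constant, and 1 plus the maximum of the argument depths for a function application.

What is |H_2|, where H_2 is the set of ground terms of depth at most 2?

38

If N_k denotes the number of depth-≤k ground terms, the 2 constants give N_0 = 2, and each function symbol of arity r contributes N_{k-1}^r new terms at level k: N_k = 2 + N_{k-1}^2.
N_0 = 2
N_1 = 2 + 2^2 = 6
N_2 = 2 + 6^2 = 38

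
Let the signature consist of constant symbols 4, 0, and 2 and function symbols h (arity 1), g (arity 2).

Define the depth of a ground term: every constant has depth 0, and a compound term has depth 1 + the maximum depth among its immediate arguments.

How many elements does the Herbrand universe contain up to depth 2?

243

Write N_k for the number of ground terms of depth ≤ k. A term of depth ≤ k is either a constant or a function symbol applied to arguments of depth ≤ k−1, so N_k = 3 + N_{k-1} + N_{k-1}^2.
N_0 = 3
N_1 = 3 + 3 + 3^2 = 15
N_2 = 3 + 15 + 15^2 = 243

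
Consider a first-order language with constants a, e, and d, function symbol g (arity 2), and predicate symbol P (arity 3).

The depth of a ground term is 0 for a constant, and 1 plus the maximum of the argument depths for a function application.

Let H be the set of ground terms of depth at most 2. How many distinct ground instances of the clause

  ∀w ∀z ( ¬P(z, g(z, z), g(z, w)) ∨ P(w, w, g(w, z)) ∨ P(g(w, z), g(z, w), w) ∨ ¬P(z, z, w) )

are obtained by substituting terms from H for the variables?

Ground terms of depth ≤ 2:
  Let N_k count ground terms of depth at most k. Each non-constant term of depth ≤ k is some function symbol applied to depth-≤(k−1) arguments, giving N_k = 3 + N_{k-1}^2.
  N_0 = 3
  N_1 = 3 + 3^2 = 12
  N_2 = 3 + 12^2 = 147
So there are 147 ground terms available for substitution.
The body mentions every one of the 2 quantified variables; since ground terms form a free algebra, no two substitutions collapse to the same formula.
Number of ground instances = 147^2 = 21609.

21609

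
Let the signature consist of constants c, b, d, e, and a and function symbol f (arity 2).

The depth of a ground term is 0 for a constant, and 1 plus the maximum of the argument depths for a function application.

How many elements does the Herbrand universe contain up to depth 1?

Let N_k count ground terms of depth at most k. Each non-constant term of depth ≤ k is some function symbol applied to depth-≤(k−1) arguments, giving N_k = 5 + N_{k-1}^2.
N_0 = 5
N_1 = 5 + 5^2 = 30

30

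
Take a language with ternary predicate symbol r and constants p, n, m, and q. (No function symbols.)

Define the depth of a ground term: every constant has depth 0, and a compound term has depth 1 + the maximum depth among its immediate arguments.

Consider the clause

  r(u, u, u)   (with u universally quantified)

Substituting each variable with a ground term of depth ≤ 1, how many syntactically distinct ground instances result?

4

Ground terms of depth ≤ 1:
  With no function symbols every ground term is a constant, so there are exactly 4 ground terms at every depth bound.
  N_0 = 4
  N_1 = 4
So there are 4 ground terms available for substitution.
The variable u ranges independently over the available ground terms, and distinct assignments produce distinct instances.
Number of ground instances = 4.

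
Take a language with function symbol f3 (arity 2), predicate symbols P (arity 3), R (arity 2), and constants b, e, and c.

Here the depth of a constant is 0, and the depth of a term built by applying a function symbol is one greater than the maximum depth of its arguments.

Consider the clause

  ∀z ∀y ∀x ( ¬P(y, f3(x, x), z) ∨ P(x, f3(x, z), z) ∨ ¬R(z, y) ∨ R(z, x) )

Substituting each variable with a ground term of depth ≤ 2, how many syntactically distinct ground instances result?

Ground terms of depth ≤ 2:
  Write N_k for the number of ground terms of depth ≤ k. A term of depth ≤ k is either a constant or a function symbol applied to arguments of depth ≤ k−1, so N_k = 3 + N_{k-1}^2.
  N_0 = 3
  N_1 = 3 + 3^2 = 12
  N_2 = 3 + 12^2 = 147
So there are 147 ground terms available for substitution.
Each of z, y, x ranges independently over the available ground terms, and distinct assignments produce distinct instances.
Number of ground instances = 147^3 = 3176523.

3176523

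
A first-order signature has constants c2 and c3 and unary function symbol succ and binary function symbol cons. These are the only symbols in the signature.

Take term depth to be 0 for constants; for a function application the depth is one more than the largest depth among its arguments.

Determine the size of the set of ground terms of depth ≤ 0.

2

Count level by level. With function symbols succ/1, cons/2, the terms of depth ≤ k are the 2 constants together with each function applied to depth-≤(k−1) tuples, so N_k = 2 + N_{k-1} + N_{k-1}^2.
N_0 = 2
Explicitly: c2, c3.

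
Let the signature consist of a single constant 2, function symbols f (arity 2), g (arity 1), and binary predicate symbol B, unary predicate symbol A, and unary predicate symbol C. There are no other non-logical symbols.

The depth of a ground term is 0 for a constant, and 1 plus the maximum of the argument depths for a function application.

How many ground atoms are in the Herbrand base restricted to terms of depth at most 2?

195

First count ground terms of depth ≤ 2.
Let N_k = |{terms of depth ≤ k}|. Then N_0 = 1 and N_k = 1 + N_{k-1}^2 + N_{k-1} for k ≥ 1 (one summand per function symbol, arity giving the exponent).
N_0 = 1
N_1 = 1 + 1^2 + 1 = 3
N_2 = 1 + 3^2 + 3 = 13
So |H| = 13.
For each predicate symbol, the number of ground atoms is |H| raised to its arity; summing:
  B: 13^2 = 169;  A: 13;  C: 13
Total ground atoms: 169 + 13 + 13 = 195.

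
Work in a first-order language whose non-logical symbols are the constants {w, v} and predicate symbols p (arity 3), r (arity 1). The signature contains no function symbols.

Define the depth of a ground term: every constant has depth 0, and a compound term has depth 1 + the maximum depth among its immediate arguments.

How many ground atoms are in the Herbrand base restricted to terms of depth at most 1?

10

First count ground terms of depth ≤ 1.
With no function symbols every ground term is a constant, so there are exactly 2 ground terms at every depth bound.
N_0 = 2
N_1 = 2
Explicitly: w, v.
So |H| = 2.
Ground atoms are formed by filling each argument slot of a predicate with a term from H, so an r-ary predicate gives |H|^r atoms:
  p: 2^3 = 8;  r: 2
Total ground atoms: 8 + 2 = 10.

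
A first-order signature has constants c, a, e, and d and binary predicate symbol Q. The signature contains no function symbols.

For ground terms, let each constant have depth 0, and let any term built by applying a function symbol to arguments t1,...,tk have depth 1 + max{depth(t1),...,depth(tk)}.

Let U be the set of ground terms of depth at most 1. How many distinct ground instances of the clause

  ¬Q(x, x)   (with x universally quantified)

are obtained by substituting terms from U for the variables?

Ground terms of depth ≤ 1:
  With no function symbols every ground term is a constant, so there are exactly 4 ground terms at every depth bound.
  N_0 = 4
  N_1 = 4
  Explicitly: c, a, e, d.
So there are 4 ground terms available for substitution.
The body mentions the single quantified variable x; since ground terms form a free algebra, no two substitutions collapse to the same formula.
Number of ground instances = 4.

4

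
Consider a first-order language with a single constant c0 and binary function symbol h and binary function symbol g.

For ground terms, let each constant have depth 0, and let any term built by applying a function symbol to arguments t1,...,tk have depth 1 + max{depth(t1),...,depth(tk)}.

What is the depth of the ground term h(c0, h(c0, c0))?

depth(h(c0, c0)) = 1 + max(0, 0) = 1
depth(h(c0, h(c0, c0))) = 1 + max(0, 1) = 2

2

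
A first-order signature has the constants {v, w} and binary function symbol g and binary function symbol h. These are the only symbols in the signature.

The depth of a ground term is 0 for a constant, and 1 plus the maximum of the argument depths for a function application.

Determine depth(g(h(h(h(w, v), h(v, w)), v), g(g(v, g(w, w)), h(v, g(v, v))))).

depth(h(w, v)) = 1 + max(0, 0) = 1
depth(h(v, w)) = 1 + max(0, 0) = 1
depth(h(h(w, v), h(v, w))) = 1 + max(1, 1) = 2
depth(h(h(h(w, v), h(v, w)), v)) = 1 + max(2, 0) = 3
depth(g(w, w)) = 1 + max(0, 0) = 1
depth(g(v, g(w, w))) = 1 + max(0, 1) = 2
depth(g(v, v)) = 1 + max(0, 0) = 1
depth(h(v, g(v, v))) = 1 + max(0, 1) = 2
depth(g(g(v, g(w, w)), h(v, g(v, v)))) = 1 + max(2, 2) = 3
depth(g(h(h(h(w, v), h(v, w)), v), g(g(v, g(w, w)), h(v, g(v, v))))) = 1 + max(3, 3) = 4

4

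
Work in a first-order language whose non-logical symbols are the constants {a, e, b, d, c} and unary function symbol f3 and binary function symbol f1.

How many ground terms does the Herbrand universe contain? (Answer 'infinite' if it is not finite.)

The signature has at least one function symbol (f3, arity 1) and at least one constant (a).
Iterating f3 gives infinitely many distinct ground terms: a, f3(a), f3(f3(a)), ...
So the Herbrand universe is infinite.

infinite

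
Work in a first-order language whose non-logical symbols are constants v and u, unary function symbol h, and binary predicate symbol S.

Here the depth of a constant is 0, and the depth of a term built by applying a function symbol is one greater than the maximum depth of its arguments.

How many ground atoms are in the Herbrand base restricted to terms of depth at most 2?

36

First count ground terms of depth ≤ 2.
Let N_k = |{terms of depth ≤ k}|. Then N_0 = 2 and N_k = 2 + N_{k-1} for k ≥ 1 (one summand per function symbol, arity giving the exponent).
N_0 = 2
N_1 = 2 + 2 = 4
N_2 = 2 + 4 = 6
Explicitly: v, u, h(v), h(u), h(h(v)), h(h(u)).
So |H| = 6.
A ground atom is a predicate applied to a tuple of terms from H, so the count is the sum over predicates of |H|^arity:
  S: 6^2 = 36
Total ground atoms: 36.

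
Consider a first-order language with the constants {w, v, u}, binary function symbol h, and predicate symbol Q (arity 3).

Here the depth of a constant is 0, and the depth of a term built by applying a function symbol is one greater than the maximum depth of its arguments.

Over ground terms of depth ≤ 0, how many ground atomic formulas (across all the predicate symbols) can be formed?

First count ground terms of depth ≤ 0.
Let N_k = |{terms of depth ≤ k}|. Then N_0 = 3 and N_k = 3 + N_{k-1}^2 for k ≥ 1 (one summand per function symbol, arity giving the exponent).
N_0 = 3
So |H| = 3.
For each predicate symbol, the number of ground atoms is |H| raised to its arity; summing:
  Q: 3^3 = 27
Total ground atoms: 27.

27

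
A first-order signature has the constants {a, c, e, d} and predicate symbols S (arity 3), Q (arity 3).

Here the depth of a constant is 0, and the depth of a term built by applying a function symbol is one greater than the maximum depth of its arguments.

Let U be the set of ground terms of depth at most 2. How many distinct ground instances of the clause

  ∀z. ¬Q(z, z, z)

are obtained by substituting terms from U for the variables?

4

Ground terms of depth ≤ 2:
  With no function symbols every ground term is a constant, so there are exactly 4 ground terms at every depth bound.
  N_0 = 4
  N_1 = 4
  N_2 = 4
So there are 4 ground terms available for substitution.
The clause has 1 distinct variable (z), which appears in the body. In the free term algebra distinct substitutions yield syntactically distinct ground instances.
Number of ground instances = 4.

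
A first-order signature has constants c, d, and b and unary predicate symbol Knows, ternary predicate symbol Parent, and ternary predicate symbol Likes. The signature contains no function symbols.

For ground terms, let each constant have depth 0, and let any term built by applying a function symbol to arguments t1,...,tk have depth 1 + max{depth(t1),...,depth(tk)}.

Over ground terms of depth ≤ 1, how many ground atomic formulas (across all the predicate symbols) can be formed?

57

First count ground terms of depth ≤ 1.
With no function symbols every ground term is a constant, so there are exactly 3 ground terms at every depth bound.
N_0 = 3
N_1 = 3
Explicitly: c, d, b.
So |H| = 3.
Ground atoms are formed by filling each argument slot of a predicate with a term from H, so an r-ary predicate gives |H|^r atoms:
  Knows: 3;  Parent: 3^3 = 27;  Likes: 3^3 = 27
Total ground atoms: 3 + 27 + 27 = 57.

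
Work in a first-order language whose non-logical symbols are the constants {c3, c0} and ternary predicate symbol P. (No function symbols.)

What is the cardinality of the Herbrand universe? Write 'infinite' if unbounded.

There are no function symbols, so every ground term is one of the 2 constants.
The Herbrand universe is {c3, c0}, which is finite with 2 elements.

2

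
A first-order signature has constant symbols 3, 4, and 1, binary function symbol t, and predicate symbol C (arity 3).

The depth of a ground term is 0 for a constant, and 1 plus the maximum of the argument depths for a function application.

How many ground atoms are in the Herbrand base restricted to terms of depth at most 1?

1728

First count ground terms of depth ≤ 1.
If N_k denotes the number of depth-≤k ground terms, the 3 constants give N_0 = 3, and each function symbol of arity r contributes N_{k-1}^r new terms at level k: N_k = 3 + N_{k-1}^2.
N_0 = 3
N_1 = 3 + 3^2 = 12
Explicitly: 3, 4, 1, t(3, 3), t(3, 4), t(3, 1), t(4, 3), t(4, 4), t(4, 1), t(1, 3), t(1, 4), t(1, 1).
So |H| = 12.
Each predicate of arity r yields |H|^r ground atoms (one per choice of an r-tuple from H):
  C: 12^3 = 1728
Total ground atoms: 1728.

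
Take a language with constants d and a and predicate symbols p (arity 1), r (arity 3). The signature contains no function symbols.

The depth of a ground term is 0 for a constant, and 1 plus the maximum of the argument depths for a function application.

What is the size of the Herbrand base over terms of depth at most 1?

10

First count ground terms of depth ≤ 1.
With no function symbols every ground term is a constant, so there are exactly 2 ground terms at every depth bound.
N_0 = 2
N_1 = 2
So |H| = 2.
Ground atoms are formed by filling each argument slot of a predicate with a term from H, so an r-ary predicate gives |H|^r atoms:
  p: 2;  r: 2^3 = 8
Total ground atoms: 2 + 8 = 10.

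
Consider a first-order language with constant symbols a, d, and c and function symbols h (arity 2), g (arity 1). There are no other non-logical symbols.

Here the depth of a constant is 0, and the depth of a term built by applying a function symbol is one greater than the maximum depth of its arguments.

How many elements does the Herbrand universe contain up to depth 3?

If N_k denotes the number of depth-≤k ground terms, the 3 constants give N_0 = 3, and each function symbol of arity r contributes N_{k-1}^r new terms at level k: N_k = 3 + N_{k-1}^2 + N_{k-1}.
N_0 = 3
N_1 = 3 + 3^2 + 3 = 15
N_2 = 3 + 15^2 + 15 = 243
N_3 = 3 + 243^2 + 243 = 59295

59295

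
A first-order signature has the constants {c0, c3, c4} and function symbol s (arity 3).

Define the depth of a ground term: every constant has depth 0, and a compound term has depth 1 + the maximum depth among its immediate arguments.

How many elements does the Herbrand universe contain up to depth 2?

Let N_k count ground terms of depth at most k. Each non-constant term of depth ≤ k is some function symbol applied to depth-≤(k−1) arguments, giving N_k = 3 + N_{k-1}^3.
N_0 = 3
N_1 = 3 + 3^3 = 30
N_2 = 3 + 30^3 = 27003

27003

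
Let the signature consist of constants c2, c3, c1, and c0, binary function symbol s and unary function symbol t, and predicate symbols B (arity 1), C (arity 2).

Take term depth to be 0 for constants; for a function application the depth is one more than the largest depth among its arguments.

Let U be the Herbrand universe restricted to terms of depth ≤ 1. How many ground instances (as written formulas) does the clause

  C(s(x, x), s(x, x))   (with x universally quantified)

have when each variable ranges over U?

Ground terms of depth ≤ 1:
  Write N_k for the number of ground terms of depth ≤ k. A term of depth ≤ k is either a constant or a function symbol applied to arguments of depth ≤ k−1, so N_k = 4 + N_{k-1}^2 + N_{k-1}.
  N_0 = 4
  N_1 = 4 + 4^2 + 4 = 24
So there are 24 ground terms available for substitution.
The clause has 1 distinct variable (x), which appears in the body. In the free term algebra distinct substitutions yield syntactically distinct ground instances.
Number of ground instances = 24.

24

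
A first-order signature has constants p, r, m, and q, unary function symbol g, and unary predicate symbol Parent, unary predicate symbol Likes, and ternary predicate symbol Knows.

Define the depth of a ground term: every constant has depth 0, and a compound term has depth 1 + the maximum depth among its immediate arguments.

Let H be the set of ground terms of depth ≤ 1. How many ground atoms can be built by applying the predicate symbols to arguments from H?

First count ground terms of depth ≤ 1.
If N_k denotes the number of depth-≤k ground terms, the 4 constants give N_0 = 4, and each function symbol of arity r contributes N_{k-1}^r new terms at level k: N_k = 4 + N_{k-1}.
N_0 = 4
N_1 = 4 + 4 = 8
Explicitly: p, r, m, q, g(p), g(r), g(m), g(q).
So |H| = 8.
A ground atom is a predicate applied to a tuple of terms from H, so the count is the sum over predicates of |H|^arity:
  Parent: 8;  Likes: 8;  Knows: 8^3 = 512
Total ground atoms: 8 + 8 + 512 = 528.

528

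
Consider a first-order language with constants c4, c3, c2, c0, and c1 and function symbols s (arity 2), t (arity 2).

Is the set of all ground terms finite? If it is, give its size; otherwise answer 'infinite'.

The signature has at least one function symbol (s, arity 2) and at least one constant (c4).
Iterating s gives infinitely many distinct ground terms: c4, s(c4, c4), s(s(c4, c4), s(c4, c4)), ...
So the Herbrand universe is infinite.

infinite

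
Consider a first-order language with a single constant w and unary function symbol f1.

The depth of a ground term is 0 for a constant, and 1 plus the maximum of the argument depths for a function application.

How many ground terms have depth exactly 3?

Let N_k count ground terms of depth at most k. Each non-constant term of depth ≤ k is some function symbol applied to depth-≤(k−1) arguments, giving N_k = 1 + N_{k-1}.
N_0 = 1
N_1 = 1 + 1 = 2
N_2 = 1 + 2 = 3
N_3 = 1 + 3 = 4
Terms of depth exactly 3: N_3 − N_2 = 4 − 3 = 1.

1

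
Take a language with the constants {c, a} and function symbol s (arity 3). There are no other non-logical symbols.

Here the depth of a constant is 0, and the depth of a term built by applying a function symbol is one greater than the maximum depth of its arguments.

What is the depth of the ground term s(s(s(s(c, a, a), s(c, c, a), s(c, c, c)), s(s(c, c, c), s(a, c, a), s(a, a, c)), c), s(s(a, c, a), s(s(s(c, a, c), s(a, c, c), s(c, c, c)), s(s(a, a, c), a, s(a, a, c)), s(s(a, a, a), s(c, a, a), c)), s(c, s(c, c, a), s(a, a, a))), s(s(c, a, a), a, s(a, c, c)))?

5

depth(s(c, a, a)) = 1 + max(0, 0, 0) = 1
depth(s(c, c, a)) = 1 + max(0, 0, 0) = 1
depth(s(c, c, c)) = 1 + max(0, 0, 0) = 1
depth(s(s(c, a, a), s(c, c, a), s(c, c, c))) = 1 + max(1, 1, 1) = 2
depth(s(a, c, a)) = 1 + max(0, 0, 0) = 1
depth(s(a, a, c)) = 1 + max(0, 0, 0) = 1
depth(s(s(c, c, c), s(a, c, a), s(a, a, c))) = 1 + max(1, 1, 1) = 2
depth(s(s(s(c, a, a), s(c, c, a), s(c, c, c)), s(s(c, c, c), s(a, c, a), s(a, a, c)), c)) = 1 + max(2, 2, 0) = 3
depth(s(c, a, c)) = 1 + max(0, 0, 0) = 1
depth(s(a, c, c)) = 1 + max(0, 0, 0) = 1
depth(s(s(c, a, c), s(a, c, c), s(c, c, c))) = 1 + max(1, 1, 1) = 2
depth(s(s(a, a, c), a, s(a, a, c))) = 1 + max(1, 0, 1) = 2
depth(s(a, a, a)) = 1 + max(0, 0, 0) = 1
depth(s(s(a, a, a), s(c, a, a), c)) = 1 + max(1, 1, 0) = 2
depth(s(s(s(c, a, c), s(a, c, c), s(c, c, c)), s(s(a, a, c), a, s(a, a, c)), s(s(a, a, a), s(c, a, a), c))) = 1 + max(2, 2, 2) = 3
depth(s(c, s(c, c, a), s(a, a, a))) = 1 + max(0, 1, 1) = 2
depth(s(s(a, c, a), s(s(s(c, a, c), s(a, c, c), s(c, c, c)), s(s(a, a, c), a, s(a, a, c)), s(s(a, a, a), s(c, a, a), c)), s(c, s(c, c, a), s(a, a, a)))) = 1 + max(1, 3, 2) = 4
depth(s(s(c, a, a), a, s(a, c, c))) = 1 + max(1, 0, 1) = 2
depth(s(s(s(s(c, a, a), s(c, c, a), s(c, c, c)), s(s(c, c, c), s(a, c, a), s(a, a, c)), c), s(s(a, c, a), s(s(s(c, a, c), s(a, c, c), s(c, c, c)), s(s(a, a, c), a, s(a, a, c)), s(s(a, a, a), s(c, a, a), c)), s(c, s(c, c, a), s(a, a, a))), s(s(c, a, a), a, s(a, c, c)))) = 1 + max(3, 4, 2) = 5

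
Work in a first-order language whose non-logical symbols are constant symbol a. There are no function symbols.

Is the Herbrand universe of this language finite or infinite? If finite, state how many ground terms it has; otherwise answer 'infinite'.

There are no function symbols, so the only ground term is the single constant.
The Herbrand universe is {a}, finite with 1 element.

1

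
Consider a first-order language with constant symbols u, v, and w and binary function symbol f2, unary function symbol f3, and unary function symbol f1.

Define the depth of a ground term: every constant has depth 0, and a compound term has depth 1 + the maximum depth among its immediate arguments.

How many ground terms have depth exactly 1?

15

Let N_k = |{terms of depth ≤ k}|. Then N_0 = 3 and N_k = 3 + N_{k-1}^2 + N_{k-1} + N_{k-1} for k ≥ 1 (one summand per function symbol, arity giving the exponent).
N_0 = 3
N_1 = 3 + 3^2 + 3 + 3 = 18
Terms of depth exactly 1: N_1 − N_0 = 18 − 3 = 15.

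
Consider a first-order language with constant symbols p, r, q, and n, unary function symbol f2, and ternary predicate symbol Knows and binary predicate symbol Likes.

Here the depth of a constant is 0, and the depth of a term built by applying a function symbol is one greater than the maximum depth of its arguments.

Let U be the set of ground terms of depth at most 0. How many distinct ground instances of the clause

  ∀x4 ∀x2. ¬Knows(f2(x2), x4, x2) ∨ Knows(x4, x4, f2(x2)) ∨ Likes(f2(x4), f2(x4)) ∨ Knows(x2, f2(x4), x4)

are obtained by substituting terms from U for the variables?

Ground terms of depth ≤ 0:
  Let N_k count ground terms of depth at most k. Each non-constant term of depth ≤ k is some function symbol applied to depth-≤(k−1) arguments, giving N_k = 4 + N_{k-1}.
  N_0 = 4
So there are 4 ground terms available for substitution.
The clause has 2 distinct variables (x4, x2), each appearing in the body. In the free term algebra distinct substitutions yield syntactically distinct ground instances.
Number of ground instances = 4^2 = 16.

16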